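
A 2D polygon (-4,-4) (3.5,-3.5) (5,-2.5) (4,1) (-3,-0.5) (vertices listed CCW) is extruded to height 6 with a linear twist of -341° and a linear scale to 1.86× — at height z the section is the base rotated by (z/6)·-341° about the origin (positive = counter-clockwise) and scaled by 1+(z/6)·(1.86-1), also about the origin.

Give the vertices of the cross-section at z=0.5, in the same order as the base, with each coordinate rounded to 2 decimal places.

Cross-section at z=0.5: (-5.81,-1.73) (1.51,-5.08) (3.44,-4.91) (4.28,-1.10) (-3.08,1.06)

t = z/height = 0.5/6 = 0.0833333
s = 1 + (scale-1)·z/height = 1 + (1.86-1)·0.5/6 = 1.071667
θ = twist·z/height = -341°·0.5/6 = -28.4167° = -0.495964 rad
cos θ = 0.879510, sin θ = -0.475880 (intermediates below are computed at full precision and shown rounded to 5 d.p.)
v1: (-4,-4) → rotate → (-5.42156,-1.61452) → ×s → (-5.81011,-1.73023) → (-5.81,-1.73)
v2: (3.5,-3.5) → rotate → (1.41271,-4.74387) → ×s → (1.51395,-5.08384) → (1.51,-5.08)
v3: (5,-2.5) → rotate → (3.20785,-4.57818) → ×s → (3.43775,-4.90628) → (3.44,-4.91)
v4: (4,1) → rotate → (3.99392,-1.02401) → ×s → (4.28015,-1.09740) → (4.28,-1.10)
v5: (-3,-0.5) → rotate → (-2.87647,0.98789) → ×s → (-3.08262,1.05868) → (-3.08,1.06)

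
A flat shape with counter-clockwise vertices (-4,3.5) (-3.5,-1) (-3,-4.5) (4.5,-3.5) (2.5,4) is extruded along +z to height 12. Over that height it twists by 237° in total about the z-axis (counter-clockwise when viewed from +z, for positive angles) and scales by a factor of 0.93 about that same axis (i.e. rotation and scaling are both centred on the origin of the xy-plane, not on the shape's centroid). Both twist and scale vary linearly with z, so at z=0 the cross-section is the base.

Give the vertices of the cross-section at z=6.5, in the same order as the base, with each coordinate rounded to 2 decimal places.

Cross-section at z=6.5: (-0.25,-5.11) (2.84,-2.04) (5.19,0.42) (-0.05,5.48) (-4.51,-0.50)

t = z/height = 6.5/12 = 0.541667
s = 1 + (scale-1)·z/height = 1 + (0.93-1)·6.5/12 = 0.962083
θ = twist·z/height = 237°·6.5/12 = 128.3750° = 2.240566 rad
cos θ = -0.620806, sin θ = 0.783964 (intermediates below are computed at full precision and shown rounded to 5 d.p.)
v1: (-4,3.5) → rotate → (-0.26065,-5.30868) → ×s → (-0.25077,-5.10739) → (-0.25,-5.11)
v2: (-3.5,-1) → rotate → (2.95678,-2.12307) → ×s → (2.84467,-2.04257) → (2.84,-2.04)
v3: (-3,-4.5) → rotate → (5.39026,0.44173) → ×s → (5.18588,0.42498) → (5.19,0.42)
v4: (4.5,-3.5) → rotate → (-0.04975,5.70066) → ×s → (-0.04786,5.48451) → (-0.05,5.48)
v5: (2.5,4) → rotate → (-4.68787,-0.52331) → ×s → (-4.51012,-0.50347) → (-4.51,-0.50)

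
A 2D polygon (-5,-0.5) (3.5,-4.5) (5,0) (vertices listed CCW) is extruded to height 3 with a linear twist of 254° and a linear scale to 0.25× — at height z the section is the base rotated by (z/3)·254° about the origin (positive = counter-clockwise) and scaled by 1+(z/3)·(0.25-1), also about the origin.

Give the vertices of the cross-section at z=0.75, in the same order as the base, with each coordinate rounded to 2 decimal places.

Cross-section at z=0.75: (-1.45,-3.82) (4.54,0.91) (1.81,3.64)

t = z/height = 0.75/3 = 0.25
s = 1 + (scale-1)·z/height = 1 + (0.25-1)·0.75/3 = 0.812500
θ = twist·z/height = 254°·0.75/3 = 63.5000° = 1.108284 rad
cos θ = 0.446198, sin θ = 0.894934 (intermediates below are computed at full precision and shown rounded to 5 d.p.)
v1: (-5,-0.5) → rotate → (-1.78352,-4.69777) → ×s → (-1.44911,-3.81694) → (-1.45,-3.82)
v2: (3.5,-4.5) → rotate → (5.58890,1.12438) → ×s → (4.54098,0.91356) → (4.54,0.91)
v3: (5,0) → rotate → (2.23099,4.47467) → ×s → (1.81268,3.63567) → (1.81,3.64)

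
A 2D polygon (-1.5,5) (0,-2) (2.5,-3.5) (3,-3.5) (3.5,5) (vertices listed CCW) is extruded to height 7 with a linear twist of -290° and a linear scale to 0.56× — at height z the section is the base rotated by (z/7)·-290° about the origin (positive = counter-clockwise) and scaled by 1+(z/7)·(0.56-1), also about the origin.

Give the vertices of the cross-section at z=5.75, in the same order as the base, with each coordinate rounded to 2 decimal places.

Cross-section at z=5.75: (-2.21,-2.50) (1.09,0.67) (1.06,2.53) (0.89,2.81) (-3.89,0.22)

t = z/height = 5.75/7 = 0.821429
s = 1 + (scale-1)·z/height = 1 + (0.56-1)·5.75/7 = 0.638571
θ = twist·z/height = -290°·5.75/7 = -238.2143° = -4.157624 rad
cos θ = -0.526744, sin θ = 0.850024 (intermediates below are computed at full precision and shown rounded to 5 d.p.)
v1: (-1.5,5) → rotate → (-3.46000,-3.90876) → ×s → (-2.20946,-2.49602) → (-2.21,-2.50)
v2: (0,-2) → rotate → (1.70005,1.05349) → ×s → (1.08560,0.67273) → (1.09,0.67)
v3: (2.5,-3.5) → rotate → (1.65822,3.96866) → ×s → (1.05889,2.53428) → (1.06,2.53)
v4: (3,-3.5) → rotate → (1.39485,4.39368) → ×s → (0.89071,2.80568) → (0.89,2.81)
v5: (3.5,5) → rotate → (-6.09372,0.34136) → ×s → (-3.89128,0.21799) → (-3.89,0.22)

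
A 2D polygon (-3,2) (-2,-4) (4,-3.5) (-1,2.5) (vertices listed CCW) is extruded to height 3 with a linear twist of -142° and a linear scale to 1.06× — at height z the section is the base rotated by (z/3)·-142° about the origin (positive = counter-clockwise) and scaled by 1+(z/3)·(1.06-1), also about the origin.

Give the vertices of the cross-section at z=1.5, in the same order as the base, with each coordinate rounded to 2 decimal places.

Cross-section at z=1.5: (0.94,3.59) (-4.57,0.61) (-2.07,-5.07) (2.10,1.81)

t = z/height = 1.5/3 = 0.5
s = 1 + (scale-1)·z/height = 1 + (1.06-1)·1.5/3 = 1.030000
θ = twist·z/height = -142°·1.5/3 = -71.0000° = -1.239184 rad
cos θ = 0.325568, sin θ = -0.945519 (intermediates below are computed at full precision and shown rounded to 5 d.p.)
v1: (-3,2) → rotate → (0.91433,3.48769) → ×s → (0.94176,3.59232) → (0.94,3.59)
v2: (-2,-4) → rotate → (-4.43321,0.58876) → ×s → (-4.56621,0.60643) → (-4.57,0.61)
v3: (4,-3.5) → rotate → (-2.00704,-4.92156) → ×s → (-2.06725,-5.06921) → (-2.07,-5.07)
v4: (-1,2.5) → rotate → (2.03823,1.75944) → ×s → (2.09938,1.81222) → (2.10,1.81)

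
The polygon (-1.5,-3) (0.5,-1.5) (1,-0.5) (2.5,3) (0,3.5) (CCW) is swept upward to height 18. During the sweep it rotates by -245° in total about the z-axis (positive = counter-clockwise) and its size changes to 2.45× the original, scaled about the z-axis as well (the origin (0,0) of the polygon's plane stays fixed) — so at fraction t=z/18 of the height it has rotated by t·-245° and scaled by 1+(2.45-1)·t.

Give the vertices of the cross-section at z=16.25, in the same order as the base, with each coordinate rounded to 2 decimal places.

t = z/height = 16.25/18 = 0.902778
s = 1 + (scale-1)·z/height = 1 + (2.45-1)·16.25/18 = 2.309028
θ = twist·z/height = -245°·16.25/18 = -221.1806° = -3.860329 rad
cos θ = -0.752638, sin θ = 0.658434 (intermediates below are computed at full precision and shown rounded to 5 d.p.)
v1: (-1.5,-3) → rotate → (3.10426,1.27026) → ×s → (7.16782,2.93308) → (7.17,2.93)
v2: (0.5,-1.5) → rotate → (0.61133,1.45817) → ×s → (1.41158,3.36697) → (1.41,3.37)
v3: (1,-0.5) → rotate → (-0.42342,1.03475) → ×s → (-0.97769,2.38927) → (-0.98,2.39)
v4: (2.5,3) → rotate → (-3.85690,-0.61183) → ×s → (-8.90569,-1.41273) → (-8.91,-1.41)
v5: (0,3.5) → rotate → (-2.30452,-2.63423) → ×s → (-5.32120,-6.08252) → (-5.32,-6.08)

Cross-section at z=16.25: (7.17,2.93) (1.41,3.37) (-0.98,2.39) (-8.91,-1.41) (-5.32,-6.08)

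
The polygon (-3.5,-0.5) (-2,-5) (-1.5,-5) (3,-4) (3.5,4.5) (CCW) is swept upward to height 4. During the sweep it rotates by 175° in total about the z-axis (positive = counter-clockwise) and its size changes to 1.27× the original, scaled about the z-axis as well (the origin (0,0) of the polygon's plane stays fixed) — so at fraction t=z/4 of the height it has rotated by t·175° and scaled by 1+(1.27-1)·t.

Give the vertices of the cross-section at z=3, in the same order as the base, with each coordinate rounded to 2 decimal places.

t = z/height = 3/4 = 0.75
s = 1 + (scale-1)·z/height = 1 + (1.27-1)·3/4 = 1.202500
θ = twist·z/height = 175°·3/4 = 131.2500° = 2.290745 rad
cos θ = -0.659346, sin θ = 0.751840 (intermediates below are computed at full precision and shown rounded to 5 d.p.)
v1: (-3.5,-0.5) → rotate → (2.68363,-2.30177) → ×s → (3.22707,-2.76787) → (3.23,-2.77)
v2: (-2,-5) → rotate → (5.07789,1.79305) → ×s → (6.10616,2.15614) → (6.11,2.16)
v3: (-1.5,-5) → rotate → (4.74822,2.16897) → ×s → (5.70973,2.60819) → (5.71,2.61)
v4: (3,-4) → rotate → (1.02932,4.89290) → ×s → (1.23776,5.88372) → (1.24,5.88)
v5: (3.5,4.5) → rotate → (-5.69099,-0.33562) → ×s → (-6.84341,-0.40358) → (-6.84,-0.40)

Cross-section at z=3: (3.23,-2.77) (6.11,2.16) (5.71,2.61) (1.24,5.88) (-6.84,-0.40)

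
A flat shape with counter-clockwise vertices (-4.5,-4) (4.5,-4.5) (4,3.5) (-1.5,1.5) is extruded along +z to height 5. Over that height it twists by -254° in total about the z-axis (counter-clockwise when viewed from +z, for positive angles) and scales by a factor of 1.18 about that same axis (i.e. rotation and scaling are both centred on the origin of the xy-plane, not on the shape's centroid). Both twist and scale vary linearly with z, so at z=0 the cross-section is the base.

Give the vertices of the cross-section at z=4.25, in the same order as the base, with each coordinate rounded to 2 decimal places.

t = z/height = 4.25/5 = 0.85
s = 1 + (scale-1)·z/height = 1 + (1.18-1)·4.25/5 = 1.153000
θ = twist·z/height = -254°·4.25/5 = -215.9000° = -3.768166 rad
cos θ = -0.810042, sin θ = 0.586372 (intermediates below are computed at full precision and shown rounded to 5 d.p.)
v1: (-4.5,-4) → rotate → (5.99068,0.60149) → ×s → (6.90725,0.69352) → (6.91,0.69)
v2: (4.5,-4.5) → rotate → (-1.00651,6.28386) → ×s → (-1.16051,7.24529) → (-1.16,7.25)
v3: (4,3.5) → rotate → (-5.29247,-0.48966) → ×s → (-6.10222,-0.56457) → (-6.10,-0.56)
v4: (-1.5,1.5) → rotate → (0.33550,-2.09462) → ×s → (0.38684,-2.41510) → (0.39,-2.42)

Cross-section at z=4.25: (6.91,0.69) (-1.16,7.25) (-6.10,-0.56) (0.39,-2.42)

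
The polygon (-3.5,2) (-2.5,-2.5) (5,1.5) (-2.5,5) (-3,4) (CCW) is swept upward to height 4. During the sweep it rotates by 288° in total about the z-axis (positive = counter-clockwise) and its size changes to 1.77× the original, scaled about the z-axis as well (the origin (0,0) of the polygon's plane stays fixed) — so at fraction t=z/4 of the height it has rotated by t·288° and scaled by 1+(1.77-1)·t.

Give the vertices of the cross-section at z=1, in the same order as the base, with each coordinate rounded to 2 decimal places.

Cross-section at z=1: (-3.56,-3.23) (1.91,-3.76) (0.14,6.22) (-6.59,-0.99) (-5.64,-1.93)

t = z/height = 1/4 = 0.25
s = 1 + (scale-1)·z/height = 1 + (1.77-1)·1/4 = 1.192500
θ = twist·z/height = 288°·1/4 = 72.0000° = 1.256637 rad
cos θ = 0.309017, sin θ = 0.951057 (intermediates below are computed at full precision and shown rounded to 5 d.p.)
v1: (-3.5,2) → rotate → (-2.98367,-2.71066) → ×s → (-3.55803,-3.23247) → (-3.56,-3.23)
v2: (-2.5,-2.5) → rotate → (1.60510,-3.15018) → ×s → (1.91408,-3.75659) → (1.91,-3.76)
v3: (5,1.5) → rotate → (0.11850,5.21881) → ×s → (0.14131,6.22343) → (0.14,6.22)
v4: (-2.5,5) → rotate → (-5.52783,-0.83256) → ×s → (-6.59193,-0.99282) → (-6.59,-0.99)
v5: (-3,4) → rotate → (-4.73128,-1.61710) → ×s → (-5.64205,-1.92839) → (-5.64,-1.93)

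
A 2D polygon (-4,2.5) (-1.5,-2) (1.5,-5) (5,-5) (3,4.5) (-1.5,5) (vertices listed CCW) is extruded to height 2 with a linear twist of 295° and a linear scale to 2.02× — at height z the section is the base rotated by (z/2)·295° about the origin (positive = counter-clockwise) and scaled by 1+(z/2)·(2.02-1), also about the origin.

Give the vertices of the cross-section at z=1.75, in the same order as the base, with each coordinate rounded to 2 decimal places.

Cross-section at z=1.75: (6.19,6.43) (-3.12,3.56) (-9.84,-0.83) (-11.21,-7.31) (7.17,-7.31) (9.84,0.83)

t = z/height = 1.75/2 = 0.875
s = 1 + (scale-1)·z/height = 1 + (2.02-1)·1.75/2 = 1.892500
θ = twist·z/height = 295°·1.75/2 = 258.1250° = 4.505131 rad
cos θ = -0.205777, sin θ = -0.978599 (intermediates below are computed at full precision and shown rounded to 5 d.p.)
v1: (-4,2.5) → rotate → (3.26961,3.39995) → ×s → (6.18773,6.43441) → (6.19,6.43)
v2: (-1.5,-2) → rotate → (-1.64853,1.87945) → ×s → (-3.11985,3.55686) → (-3.12,3.56)
v3: (1.5,-5) → rotate → (-5.20166,-0.43901) → ×s → (-9.84414,-0.83083) → (-9.84,-0.83)
v4: (5,-5) → rotate → (-5.92188,-3.86411) → ×s → (-11.20716,-7.31282) → (-11.21,-7.31)
v5: (3,4.5) → rotate → (3.78636,-3.86179) → ×s → (7.16569,-7.30845) → (7.17,-7.31)
v6: (-1.5,5) → rotate → (5.20166,0.43901) → ×s → (9.84414,0.83083) → (9.84,0.83)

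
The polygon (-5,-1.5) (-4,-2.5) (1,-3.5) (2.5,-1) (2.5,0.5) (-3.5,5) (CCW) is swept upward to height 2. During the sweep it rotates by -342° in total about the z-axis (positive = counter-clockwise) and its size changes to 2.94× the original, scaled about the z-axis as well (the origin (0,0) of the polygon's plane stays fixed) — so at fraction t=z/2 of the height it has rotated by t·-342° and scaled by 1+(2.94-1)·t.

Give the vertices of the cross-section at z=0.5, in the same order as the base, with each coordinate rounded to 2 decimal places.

t = z/height = 0.5/2 = 0.25
s = 1 + (scale-1)·z/height = 1 + (2.94-1)·0.5/2 = 1.485000
θ = twist·z/height = -342°·0.5/2 = -85.5000° = -1.492257 rad
cos θ = 0.078459, sin θ = -0.996917 (intermediates below are computed at full precision and shown rounded to 5 d.p.)
v1: (-5,-1.5) → rotate → (-1.88767,4.86690) → ×s → (-2.80319,7.22734) → (-2.80,7.23)
v2: (-4,-2.5) → rotate → (-2.80613,3.79152) → ×s → (-4.16710,5.63041) → (-4.17,5.63)
v3: (1,-3.5) → rotate → (-3.41075,-1.27152) → ×s → (-5.06497,-1.88821) → (-5.06,-1.89)
v4: (2.5,-1) → rotate → (-0.80077,-2.57075) → ×s → (-1.18914,-3.81757) → (-1.19,-3.82)
v5: (2.5,0.5) → rotate → (0.69461,-2.45306) → ×s → (1.03149,-3.64280) → (1.03,-3.64)
v6: (-3.5,5) → rotate → (4.70998,3.88151) → ×s → (6.99432,5.76404) → (6.99,5.76)

Cross-section at z=0.5: (-2.80,7.23) (-4.17,5.63) (-5.06,-1.89) (-1.19,-3.82) (1.03,-3.64) (6.99,5.76)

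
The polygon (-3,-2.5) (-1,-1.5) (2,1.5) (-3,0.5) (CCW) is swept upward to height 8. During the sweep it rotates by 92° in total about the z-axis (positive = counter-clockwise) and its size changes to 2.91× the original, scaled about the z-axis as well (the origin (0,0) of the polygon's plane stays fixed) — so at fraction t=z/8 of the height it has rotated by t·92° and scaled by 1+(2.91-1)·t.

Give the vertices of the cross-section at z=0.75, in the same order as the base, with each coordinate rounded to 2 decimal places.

Cross-section at z=0.75: (-3.06,-3.44) (-0.90,-1.93) (2.07,2.10) (-3.59,0.05)

t = z/height = 0.75/8 = 0.09375
s = 1 + (scale-1)·z/height = 1 + (2.91-1)·0.75/8 = 1.179063
θ = twist·z/height = 92°·0.75/8 = 8.6250° = 0.150535 rad
cos θ = 0.988691, sin θ = 0.149967 (intermediates below are computed at full precision and shown rounded to 5 d.p.)
v1: (-3,-2.5) → rotate → (-2.59116,-2.92163) → ×s → (-3.05514,-3.44478) → (-3.06,-3.44)
v2: (-1,-1.5) → rotate → (-0.76374,-1.63300) → ×s → (-0.90050,-1.92541) → (-0.90,-1.93)
v3: (2,1.5) → rotate → (1.75243,1.78297) → ×s → (2.06623,2.10223) → (2.07,2.10)
v4: (-3,0.5) → rotate → (-3.04106,0.04445) → ×s → (-3.58560,0.05240) → (-3.59,0.05)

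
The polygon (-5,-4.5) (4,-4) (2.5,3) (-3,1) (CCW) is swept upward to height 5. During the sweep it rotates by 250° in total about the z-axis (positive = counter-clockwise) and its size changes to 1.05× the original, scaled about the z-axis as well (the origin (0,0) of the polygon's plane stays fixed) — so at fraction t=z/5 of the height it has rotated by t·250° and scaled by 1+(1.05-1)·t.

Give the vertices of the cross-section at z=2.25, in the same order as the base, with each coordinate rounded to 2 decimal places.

Cross-section at z=2.25: (6.21,-2.96) (2.21,5.34) (-3.81,1.19) (0.23,-3.23)

t = z/height = 2.25/5 = 0.45
s = 1 + (scale-1)·z/height = 1 + (1.05-1)·2.25/5 = 1.022500
θ = twist·z/height = 250°·2.25/5 = 112.5000° = 1.963495 rad
cos θ = -0.382683, sin θ = 0.923880 (intermediates below are computed at full precision and shown rounded to 5 d.p.)
v1: (-5,-4.5) → rotate → (6.07088,-2.89732) → ×s → (6.20747,-2.96251) → (6.21,-2.96)
v2: (4,-4) → rotate → (2.16478,5.22625) → ×s → (2.21349,5.34384) → (2.21,5.34)
v3: (2.5,3) → rotate → (-3.72835,1.16165) → ×s → (-3.81223,1.18779) → (-3.81,1.19)
v4: (-3,1) → rotate → (0.22417,-3.15432) → ×s → (0.22921,-3.22529) → (0.23,-3.23)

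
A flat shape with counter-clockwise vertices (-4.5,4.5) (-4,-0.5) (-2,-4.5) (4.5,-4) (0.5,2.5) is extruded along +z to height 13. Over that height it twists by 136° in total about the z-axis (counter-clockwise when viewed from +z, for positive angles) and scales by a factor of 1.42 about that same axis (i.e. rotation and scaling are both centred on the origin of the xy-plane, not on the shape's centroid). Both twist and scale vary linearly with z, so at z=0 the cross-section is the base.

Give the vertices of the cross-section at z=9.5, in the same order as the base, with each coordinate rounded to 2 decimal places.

Cross-section at z=9.5: (-4.84,-6.76) (1.50,-5.05) (6.23,-1.62) (4.20,6.65) (-3.33,0.11)

t = z/height = 9.5/13 = 0.730769
s = 1 + (scale-1)·z/height = 1 + (1.42-1)·9.5/13 = 1.306923
θ = twist·z/height = 136°·9.5/13 = 99.3846° = 1.734589 rad
cos θ = -0.163061, sin θ = 0.986616 (intermediates below are computed at full precision and shown rounded to 5 d.p.)
v1: (-4.5,4.5) → rotate → (-3.70600,-5.17355) → ×s → (-4.84345,-6.76143) → (-4.84,-6.76)
v2: (-4,-0.5) → rotate → (1.14555,-3.86493) → ×s → (1.49715,-5.05117) → (1.50,-5.05)
v3: (-2,-4.5) → rotate → (4.76589,-1.23946) → ×s → (6.22866,-1.61988) → (6.23,-1.62)
v4: (4.5,-4) → rotate → (3.21269,5.09202) → ×s → (4.19874,6.65487) → (4.20,6.65)
v5: (0.5,2.5) → rotate → (-2.54807,0.08566) → ×s → (-3.33013,0.11194) → (-3.33,0.11)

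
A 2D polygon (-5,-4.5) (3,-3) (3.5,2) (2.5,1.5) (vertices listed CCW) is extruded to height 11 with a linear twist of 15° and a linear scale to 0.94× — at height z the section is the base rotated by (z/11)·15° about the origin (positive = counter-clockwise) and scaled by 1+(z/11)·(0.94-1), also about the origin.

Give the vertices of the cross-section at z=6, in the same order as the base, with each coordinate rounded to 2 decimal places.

t = z/height = 6/11 = 0.545455
s = 1 + (scale-1)·z/height = 1 + (0.94-1)·6/11 = 0.967273
θ = twist·z/height = 15°·6/11 = 8.1818° = 0.142800 rad
cos θ = 0.989821, sin θ = 0.142315 (intermediates below are computed at full precision and shown rounded to 5 d.p.)
v1: (-5,-4.5) → rotate → (-4.30869,-5.16577) → ×s → (-4.16768,-4.99671) → (-4.17,-5.00)
v2: (3,-3) → rotate → (3.39641,-2.54252) → ×s → (3.28525,-2.45931) → (3.29,-2.46)
v3: (3.5,2) → rotate → (3.17975,2.47774) → ×s → (3.07568,2.39665) → (3.08,2.40)
v4: (2.5,1.5) → rotate → (2.26108,1.84052) → ×s → (2.18708,1.78028) → (2.19,1.78)

Cross-section at z=6: (-4.17,-5.00) (3.29,-2.46) (3.08,2.40) (2.19,1.78)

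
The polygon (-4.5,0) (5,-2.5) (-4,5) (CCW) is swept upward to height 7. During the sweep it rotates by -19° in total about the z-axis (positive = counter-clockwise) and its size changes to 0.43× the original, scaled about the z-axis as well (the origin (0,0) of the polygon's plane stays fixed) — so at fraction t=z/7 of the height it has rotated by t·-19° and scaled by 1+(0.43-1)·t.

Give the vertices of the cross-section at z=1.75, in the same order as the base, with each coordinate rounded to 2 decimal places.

t = z/height = 1.75/7 = 0.25
s = 1 + (scale-1)·z/height = 1 + (0.43-1)·1.75/7 = 0.857500
θ = twist·z/height = -19°·1.75/7 = -4.7500° = -0.082903 rad
cos θ = 0.996566, sin θ = -0.082808 (intermediates below are computed at full precision and shown rounded to 5 d.p.)
v1: (-4.5,0) → rotate → (-4.48454,0.37264) → ×s → (-3.84550,0.31954) → (-3.85,0.32)
v2: (5,-2.5) → rotate → (4.77581,-2.90545) → ×s → (4.09525,-2.49143) → (4.10,-2.49)
v3: (-4,5) → rotate → (-3.57222,5.31406) → ×s → (-3.06318,4.55681) → (-3.06,4.56)

Cross-section at z=1.75: (-3.85,0.32) (4.10,-2.49) (-3.06,4.56)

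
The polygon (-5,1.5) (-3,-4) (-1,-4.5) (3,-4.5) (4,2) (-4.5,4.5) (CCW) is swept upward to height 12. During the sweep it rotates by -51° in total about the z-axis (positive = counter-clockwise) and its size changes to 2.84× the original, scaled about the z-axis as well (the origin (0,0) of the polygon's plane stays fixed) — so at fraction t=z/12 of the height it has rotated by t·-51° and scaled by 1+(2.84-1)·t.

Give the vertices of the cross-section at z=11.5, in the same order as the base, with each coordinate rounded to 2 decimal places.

Cross-section at z=11.5: (-5.96,13.13) (-13.78,-1.03) (-11.18,-6.10) (-3.91,-14.42) (11.43,-4.69) (1.19,17.55)

t = z/height = 11.5/12 = 0.958333
s = 1 + (scale-1)·z/height = 1 + (2.84-1)·11.5/12 = 2.763333
θ = twist·z/height = -51°·11.5/12 = -48.8750° = -0.853030 rad
cos θ = 0.657704, sin θ = -0.753276 (intermediates below are computed at full precision and shown rounded to 5 d.p.)
v1: (-5,1.5) → rotate → (-2.15861,4.75294) → ×s → (-5.96495,13.13395) → (-5.96,13.13)
v2: (-3,-4) → rotate → (-4.98622,-0.37099) → ×s → (-13.77858,-1.02516) → (-13.78,-1.03)
v3: (-1,-4.5) → rotate → (-4.04745,-2.20639) → ×s → (-11.18445,-6.09700) → (-11.18,-6.10)
v4: (3,-4.5) → rotate → (-1.41663,-5.21950) → ×s → (-3.91463,-14.42321) → (-3.91,-14.42)
v5: (4,2) → rotate → (4.13737,-1.69770) → ×s → (11.43293,-4.69131) → (11.43,-4.69)
v6: (-4.5,4.5) → rotate → (0.43008,6.34941) → ×s → (1.18844,17.54554) → (1.19,17.55)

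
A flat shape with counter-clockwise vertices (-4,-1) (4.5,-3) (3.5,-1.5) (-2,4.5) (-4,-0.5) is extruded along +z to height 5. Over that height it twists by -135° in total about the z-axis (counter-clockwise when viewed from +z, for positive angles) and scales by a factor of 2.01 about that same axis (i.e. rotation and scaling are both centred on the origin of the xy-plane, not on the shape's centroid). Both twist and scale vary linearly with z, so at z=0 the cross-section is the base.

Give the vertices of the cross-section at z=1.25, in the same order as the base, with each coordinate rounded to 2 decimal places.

Cross-section at z=1.25: (-4.86,1.74) (2.60,-6.26) (2.60,-4.00) (1.05,6.08) (-4.51,2.26)

t = z/height = 1.25/5 = 0.25
s = 1 + (scale-1)·z/height = 1 + (2.01-1)·1.25/5 = 1.252500
θ = twist·z/height = -135°·1.25/5 = -33.7500° = -0.589049 rad
cos θ = 0.831470, sin θ = -0.555570 (intermediates below are computed at full precision and shown rounded to 5 d.p.)
v1: (-4,-1) → rotate → (-3.88145,1.39081) → ×s → (-4.86151,1.74199) → (-4.86,1.74)
v2: (4.5,-3) → rotate → (2.07490,-4.99447) → ×s → (2.59882,-6.25558) → (2.60,-6.26)
v3: (3.5,-1.5) → rotate → (2.07679,-3.19170) → ×s → (2.60118,-3.99760) → (2.60,-4.00)
v4: (-2,4.5) → rotate → (0.83713,4.85275) → ×s → (1.04850,6.07807) → (1.05,6.08)
v5: (-4,-0.5) → rotate → (-3.60366,1.80655) → ×s → (-4.51359,2.26270) → (-4.51,2.26)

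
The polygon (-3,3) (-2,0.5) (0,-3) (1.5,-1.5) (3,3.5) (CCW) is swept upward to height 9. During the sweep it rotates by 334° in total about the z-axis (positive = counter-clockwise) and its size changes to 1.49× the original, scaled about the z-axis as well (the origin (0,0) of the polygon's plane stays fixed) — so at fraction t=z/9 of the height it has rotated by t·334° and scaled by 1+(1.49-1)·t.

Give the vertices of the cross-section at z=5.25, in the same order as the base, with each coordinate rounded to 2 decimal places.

t = z/height = 5.25/9 = 0.583333
s = 1 + (scale-1)·z/height = 1 + (1.49-1)·5.25/9 = 1.285833
θ = twist·z/height = 334°·5.25/9 = 194.8333° = 3.400483 rad
cos θ = -0.966675, sin θ = -0.256008 (intermediates below are computed at full precision and shown rounded to 5 d.p.)
v1: (-3,3) → rotate → (3.66805,-2.13200) → ×s → (4.71650,-2.74140) → (4.72,-2.74)
v2: (-2,0.5) → rotate → (2.06135,0.02868) → ×s → (2.65056,0.03688) → (2.65,0.04)
v3: (0,-3) → rotate → (-0.76802,2.90002) → ×s → (-0.98755,3.72895) → (-0.99,3.73)
v4: (1.5,-1.5) → rotate → (-1.83402,1.06600) → ×s → (-2.35825,1.37070) → (-2.36,1.37)
v5: (3,3.5) → rotate → (-2.00400,-4.15139) → ×s → (-2.57680,-5.33799) → (-2.58,-5.34)

Cross-section at z=5.25: (4.72,-2.74) (2.65,0.04) (-0.99,3.73) (-2.36,1.37) (-2.58,-5.34)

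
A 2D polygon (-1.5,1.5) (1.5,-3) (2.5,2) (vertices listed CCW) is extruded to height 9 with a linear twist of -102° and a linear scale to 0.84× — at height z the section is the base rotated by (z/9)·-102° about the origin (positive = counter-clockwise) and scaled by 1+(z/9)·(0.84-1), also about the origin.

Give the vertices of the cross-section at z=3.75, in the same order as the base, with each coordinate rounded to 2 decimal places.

t = z/height = 3.75/9 = 0.416667
s = 1 + (scale-1)·z/height = 1 + (0.84-1)·3.75/9 = 0.933333
θ = twist·z/height = -102°·3.75/9 = -42.5000° = -0.741765 rad
cos θ = 0.737277, sin θ = -0.675590 (intermediates below are computed at full precision and shown rounded to 5 d.p.)
v1: (-1.5,1.5) → rotate → (-0.09253,2.11930) → ×s → (-0.08636,1.97801) → (-0.09,1.98)
v2: (1.5,-3) → rotate → (-0.92085,-3.22522) → ×s → (-0.85946,-3.01020) → (-0.86,-3.01)
v3: (2.5,2) → rotate → (3.19437,-0.21442) → ×s → (2.98142,-0.20013) → (2.98,-0.20)

Cross-section at z=3.75: (-0.09,1.98) (-0.86,-3.01) (2.98,-0.20)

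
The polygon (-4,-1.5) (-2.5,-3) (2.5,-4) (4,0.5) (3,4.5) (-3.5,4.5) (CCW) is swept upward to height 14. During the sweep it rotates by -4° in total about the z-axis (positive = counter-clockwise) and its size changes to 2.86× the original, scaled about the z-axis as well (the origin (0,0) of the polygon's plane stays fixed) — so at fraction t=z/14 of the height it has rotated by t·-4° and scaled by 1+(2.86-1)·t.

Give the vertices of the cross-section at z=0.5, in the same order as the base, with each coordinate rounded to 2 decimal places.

Cross-section at z=0.5: (-4.27,-1.59) (-2.67,-3.19) (2.66,-4.27) (4.27,0.52) (3.21,4.79) (-3.72,4.81)

t = z/height = 0.5/14 = 0.0357143
s = 1 + (scale-1)·z/height = 1 + (2.86-1)·0.5/14 = 1.066429
θ = twist·z/height = -4°·0.5/14 = -0.1429° = -0.002493 rad
cos θ = 0.999997, sin θ = -0.002493 (intermediates below are computed at full precision and shown rounded to 5 d.p.)
v1: (-4,-1.5) → rotate → (-4.00373,-1.49002) → ×s → (-4.26969,-1.58900) → (-4.27,-1.59)
v2: (-2.5,-3) → rotate → (-2.50747,-2.99376) → ×s → (-2.67404,-3.19263) → (-2.67,-3.19)
v3: (2.5,-4) → rotate → (2.49002,-4.00622) → ×s → (2.65543,-4.27235) → (2.66,-4.27)
v4: (4,0.5) → rotate → (4.00123,0.49003) → ×s → (4.26703,0.52258) → (4.27,0.52)
v5: (3,4.5) → rotate → (3.01121,4.49251) → ×s → (3.21124,4.79094) → (3.21,4.79)
v6: (-3.5,4.5) → rotate → (-3.48877,4.50871) → ×s → (-3.72052,4.80822) → (-3.72,4.81)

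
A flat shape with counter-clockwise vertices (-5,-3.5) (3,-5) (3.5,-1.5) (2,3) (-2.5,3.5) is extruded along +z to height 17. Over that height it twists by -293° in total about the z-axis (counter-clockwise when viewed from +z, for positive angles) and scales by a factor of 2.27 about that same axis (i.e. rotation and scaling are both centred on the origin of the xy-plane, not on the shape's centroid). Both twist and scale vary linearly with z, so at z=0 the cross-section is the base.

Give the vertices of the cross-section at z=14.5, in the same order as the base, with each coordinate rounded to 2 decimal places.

Cross-section at z=14.5: (10.43,-7.28) (7.64,9.45) (0.43,7.92) (-7.30,1.77) (-5.06,-7.40)

t = z/height = 14.5/17 = 0.852941
s = 1 + (scale-1)·z/height = 1 + (2.27-1)·14.5/17 = 2.083235
θ = twist·z/height = -293°·14.5/17 = -249.9118° = -4.361783 rad
cos θ = -0.343467, sin θ = 0.939165 (intermediates below are computed at full precision and shown rounded to 5 d.p.)
v1: (-5,-3.5) → rotate → (5.00441,-3.49369) → ×s → (10.42537,-7.27818) → (10.43,-7.28)
v2: (3,-5) → rotate → (3.66542,4.53483) → ×s → (7.63594,9.44712) → (7.64,9.45)
v3: (3.5,-1.5) → rotate → (0.20661,3.80228) → ×s → (0.43042,7.92104) → (0.43,7.92)
v4: (2,3) → rotate → (-3.50443,0.84793) → ×s → (-7.30055,1.76644) → (-7.30,1.77)
v5: (-2.5,3.5) → rotate → (-2.42841,-3.55005) → ×s → (-5.05895,-7.39558) → (-5.06,-7.40)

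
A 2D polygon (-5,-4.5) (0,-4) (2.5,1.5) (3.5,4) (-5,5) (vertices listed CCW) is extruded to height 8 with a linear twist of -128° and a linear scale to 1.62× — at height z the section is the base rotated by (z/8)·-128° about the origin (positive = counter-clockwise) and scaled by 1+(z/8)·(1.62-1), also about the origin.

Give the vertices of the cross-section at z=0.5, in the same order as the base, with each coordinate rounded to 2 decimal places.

Cross-section at z=0.5: (-5.79,-3.91) (-0.58,-4.11) (2.79,1.18) (4.18,3.61) (-4.42,5.87)

t = z/height = 0.5/8 = 0.0625
s = 1 + (scale-1)·z/height = 1 + (1.62-1)·0.5/8 = 1.038750
θ = twist·z/height = -128°·0.5/8 = -8.0000° = -0.139626 rad
cos θ = 0.990268, sin θ = -0.139173 (intermediates below are computed at full precision and shown rounded to 5 d.p.)
v1: (-5,-4.5) → rotate → (-5.57762,-3.76034) → ×s → (-5.79375,-3.90605) → (-5.79,-3.91)
v2: (0,-4) → rotate → (-0.55669,-3.96107) → ×s → (-0.57826,-4.11456) → (-0.58,-4.11)
v3: (2.5,1.5) → rotate → (2.68443,1.13747) → ×s → (2.78845,1.18155) → (2.79,1.18)
v4: (3.5,4) → rotate → (4.02263,3.47397) → ×s → (4.17851,3.60858) → (4.18,3.61)
v5: (-5,5) → rotate → (-4.25547,5.64721) → ×s → (-4.42037,5.86604) → (-4.42,5.87)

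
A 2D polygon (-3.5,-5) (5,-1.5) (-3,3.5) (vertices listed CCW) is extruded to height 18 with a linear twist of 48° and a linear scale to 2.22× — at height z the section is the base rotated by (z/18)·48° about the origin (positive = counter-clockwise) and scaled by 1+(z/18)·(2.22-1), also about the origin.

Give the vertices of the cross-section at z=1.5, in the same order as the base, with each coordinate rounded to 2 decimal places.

t = z/height = 1.5/18 = 0.0833333
s = 1 + (scale-1)·z/height = 1 + (2.22-1)·1.5/18 = 1.101667
θ = twist·z/height = 48°·1.5/18 = 4.0000° = 0.069813 rad
cos θ = 0.997564, sin θ = 0.069756 (intermediates below are computed at full precision and shown rounded to 5 d.p.)
v1: (-3.5,-5) → rotate → (-3.14269,-5.23197) → ×s → (-3.46220,-5.76388) → (-3.46,-5.76)
v2: (5,-1.5) → rotate → (5.09245,-1.14756) → ×s → (5.61019,-1.26423) → (5.61,-1.26)
v3: (-3,3.5) → rotate → (-3.23684,3.28220) → ×s → (-3.56592,3.61590) → (-3.57,3.62)

Cross-section at z=1.5: (-3.46,-5.76) (5.61,-1.26) (-3.57,3.62)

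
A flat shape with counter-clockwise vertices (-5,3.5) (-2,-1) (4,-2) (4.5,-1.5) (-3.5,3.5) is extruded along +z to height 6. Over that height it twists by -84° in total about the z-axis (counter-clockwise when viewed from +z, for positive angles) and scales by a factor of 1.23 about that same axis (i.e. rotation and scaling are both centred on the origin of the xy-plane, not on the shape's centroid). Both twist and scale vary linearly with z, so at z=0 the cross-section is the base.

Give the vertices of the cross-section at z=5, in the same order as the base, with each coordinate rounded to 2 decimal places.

Cross-section at z=5: (1.88,7.03) (-1.93,1.83) (-0.61,-5.29) (0.15,-5.65) (2.49,5.35)

t = z/height = 5/6 = 0.833333
s = 1 + (scale-1)·z/height = 1 + (1.23-1)·5/6 = 1.191667
θ = twist·z/height = -84°·5/6 = -70.0000° = -1.221730 rad
cos θ = 0.342020, sin θ = -0.939693 (intermediates below are computed at full precision and shown rounded to 5 d.p.)
v1: (-5,3.5) → rotate → (1.57882,5.89553) → ×s → (1.88143,7.02551) → (1.88,7.03)
v2: (-2,-1) → rotate → (-1.62373,1.53737) → ×s → (-1.93495,1.83203) → (-1.93,1.83)
v3: (4,-2) → rotate → (-0.51130,-4.44281) → ×s → (-0.60930,-5.29435) → (-0.61,-5.29)
v4: (4.5,-1.5) → rotate → (0.12955,-4.74165) → ×s → (0.15438,-5.65046) → (0.15,-5.65)
v5: (-3.5,3.5) → rotate → (2.09185,4.48599) → ×s → (2.49279,5.34581) → (2.49,5.35)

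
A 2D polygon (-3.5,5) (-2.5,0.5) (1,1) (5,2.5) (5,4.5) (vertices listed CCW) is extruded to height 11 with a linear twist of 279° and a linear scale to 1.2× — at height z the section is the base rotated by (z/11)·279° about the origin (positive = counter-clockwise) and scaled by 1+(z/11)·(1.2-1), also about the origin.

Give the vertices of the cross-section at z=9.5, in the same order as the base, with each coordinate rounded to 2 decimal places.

Cross-section at z=9.5: (7.12,0.74) (1.94,2.28) (0.46,-1.59) (-0.28,-6.55) (1.77,-7.69)

t = z/height = 9.5/11 = 0.863636
s = 1 + (scale-1)·z/height = 1 + (1.2-1)·9.5/11 = 1.172727
θ = twist·z/height = 279°·9.5/11 = 240.9545° = 4.205450 rad
cos θ = -0.485503, sin θ = -0.874235 (intermediates below are computed at full precision and shown rounded to 5 d.p.)
v1: (-3.5,5) → rotate → (6.07044,0.63231) → ×s → (7.11897,0.74152) → (7.12,0.74)
v2: (-2.5,0.5) → rotate → (1.65088,1.94284) → ×s → (1.93603,2.27842) → (1.94,2.28)
v3: (1,1) → rotate → (0.38873,-1.35974) → ×s → (0.45588,-1.59460) → (0.46,-1.59)
v4: (5,2.5) → rotate → (-0.24193,-5.58493) → ×s → (-0.28372,-6.54960) → (-0.28,-6.55)
v5: (5,4.5) → rotate → (1.50654,-6.55594) → ×s → (1.76676,-7.68833) → (1.77,-7.69)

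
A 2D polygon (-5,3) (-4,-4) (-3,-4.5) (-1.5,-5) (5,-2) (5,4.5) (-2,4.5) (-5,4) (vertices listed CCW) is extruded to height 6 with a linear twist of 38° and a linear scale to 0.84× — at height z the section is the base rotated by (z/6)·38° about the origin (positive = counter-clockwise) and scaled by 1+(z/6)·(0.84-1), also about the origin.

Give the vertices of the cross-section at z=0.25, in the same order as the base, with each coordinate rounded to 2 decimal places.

t = z/height = 0.25/6 = 0.0416667
s = 1 + (scale-1)·z/height = 1 + (0.84-1)·0.25/6 = 0.993333
θ = twist·z/height = 38°·0.25/6 = 1.5833° = 0.027634 rad
cos θ = 0.999618, sin θ = 0.027631 (intermediates below are computed at full precision and shown rounded to 5 d.p.)
v1: (-5,3) → rotate → (-5.08098,2.86070) → ×s → (-5.04711,2.84163) → (-5.05,2.84)
v2: (-4,-4) → rotate → (-3.88795,-4.10900) → ×s → (-3.86203,-4.08160) → (-3.86,-4.08)
v3: (-3,-4.5) → rotate → (-2.87452,-4.58117) → ×s → (-2.85535,-4.55063) → (-2.86,-4.55)
v4: (-1.5,-5) → rotate → (-1.36127,-5.03954) → ×s → (-1.35220,-5.00594) → (-1.35,-5.01)
v5: (5,-2) → rotate → (5.05335,-1.86108) → ×s → (5.01966,-1.84867) → (5.02,-1.85)
v6: (5,4.5) → rotate → (4.87375,4.63644) → ×s → (4.84126,4.60553) → (4.84,4.61)
v7: (-2,4.5) → rotate → (-2.12358,4.44302) → ×s → (-2.10942,4.41340) → (-2.11,4.41)
v8: (-5,4) → rotate → (-5.10861,3.86032) → ×s → (-5.07456,3.83458) → (-5.07,3.83)

Cross-section at z=0.25: (-5.05,2.84) (-3.86,-4.08) (-2.86,-4.55) (-1.35,-5.01) (5.02,-1.85) (4.84,4.61) (-2.11,4.41) (-5.07,3.83)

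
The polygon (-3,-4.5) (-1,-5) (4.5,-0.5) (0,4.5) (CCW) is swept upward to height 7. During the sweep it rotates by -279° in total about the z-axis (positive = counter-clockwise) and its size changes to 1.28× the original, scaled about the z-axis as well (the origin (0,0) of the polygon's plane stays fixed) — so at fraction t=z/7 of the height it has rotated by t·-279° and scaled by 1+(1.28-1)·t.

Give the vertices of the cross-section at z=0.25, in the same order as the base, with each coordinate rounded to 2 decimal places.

Cross-section at z=0.25: (-3.77,-3.95) (-1.87,-4.80) (4.39,-1.28) (0.79,4.48)

t = z/height = 0.25/7 = 0.0357143
s = 1 + (scale-1)·z/height = 1 + (1.28-1)·0.25/7 = 1.010000
θ = twist·z/height = -279°·0.25/7 = -9.9643° = -0.173910 rad
cos θ = 0.984916, sin θ = -0.173034 (intermediates below are computed at full precision and shown rounded to 5 d.p.)
v1: (-3,-4.5) → rotate → (-3.73340,-3.91302) → ×s → (-3.77074,-3.95215) → (-3.77,-3.95)
v2: (-1,-5) → rotate → (-1.85009,-4.75154) → ×s → (-1.86859,-4.79906) → (-1.87,-4.80)
v3: (4.5,-0.5) → rotate → (4.34560,-1.27111) → ×s → (4.38906,-1.28382) → (4.39,-1.28)
v4: (0,4.5) → rotate → (0.77865,4.43212) → ×s → (0.78644,4.47644) → (0.79,4.48)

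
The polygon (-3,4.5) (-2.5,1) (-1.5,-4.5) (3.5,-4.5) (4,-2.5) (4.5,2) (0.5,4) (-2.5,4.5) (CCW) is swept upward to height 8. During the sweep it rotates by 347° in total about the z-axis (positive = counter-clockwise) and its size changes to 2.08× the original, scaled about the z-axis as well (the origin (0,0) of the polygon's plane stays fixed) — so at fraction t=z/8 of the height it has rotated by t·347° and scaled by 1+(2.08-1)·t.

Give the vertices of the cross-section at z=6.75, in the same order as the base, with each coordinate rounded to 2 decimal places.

t = z/height = 6.75/8 = 0.84375
s = 1 + (scale-1)·z/height = 1 + (2.08-1)·6.75/8 = 1.911250
θ = twist·z/height = 347°·6.75/8 = 292.7813° = 5.109997 rad
cos θ = 0.387214, sin θ = -0.921990 (intermediates below are computed at full precision and shown rounded to 5 d.p.)
v1: (-3,4.5) → rotate → (2.98731,4.50843) → ×s → (5.70950,8.61674) → (5.71,8.62)
v2: (-2.5,1) → rotate → (-0.04604,2.69219) → ×s → (-0.08800,5.14545) → (-0.09,5.15)
v3: (-1.5,-4.5) → rotate → (-4.72978,-0.35948) → ×s → (-9.03978,-0.68705) → (-9.04,-0.69)
v4: (3.5,-4.5) → rotate → (-2.79371,-4.96943) → ×s → (-5.33947,-9.49782) → (-5.34,-9.50)
v5: (4,-2.5) → rotate → (-0.75612,-4.65599) → ×s → (-1.44513,-8.89877) → (-1.45,-8.90)
v6: (4.5,2) → rotate → (3.58644,-3.37453) → ×s → (6.85459,-6.44956) → (6.85,-6.45)
v7: (0.5,4) → rotate → (3.88157,1.08786) → ×s → (7.41864,2.07917) → (7.42,2.08)
v8: (-2.5,4.5) → rotate → (3.18092,4.04744) → ×s → (6.07953,7.73566) → (6.08,7.74)

Cross-section at z=6.75: (5.71,8.62) (-0.09,5.15) (-9.04,-0.69) (-5.34,-9.50) (-1.45,-8.90) (6.85,-6.45) (7.42,2.08) (6.08,7.74)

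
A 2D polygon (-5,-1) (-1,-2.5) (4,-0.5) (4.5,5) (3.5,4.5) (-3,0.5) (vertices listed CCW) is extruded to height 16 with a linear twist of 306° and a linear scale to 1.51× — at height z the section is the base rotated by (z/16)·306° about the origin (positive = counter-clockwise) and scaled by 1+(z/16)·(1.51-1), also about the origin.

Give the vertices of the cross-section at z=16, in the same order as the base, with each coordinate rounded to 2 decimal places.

t = z/height = 16/16 = 1
s = 1 + (scale-1)·z/height = 1 + (1.51-1)·16/16 = 1.510000
θ = twist·z/height = 306°·16/16 = 306.0000° = 5.340708 rad
cos θ = 0.587785, sin θ = -0.809017 (intermediates below are computed at full precision and shown rounded to 5 d.p.)
v1: (-5,-1) → rotate → (-3.74794,3.45730) → ×s → (-5.65939,5.22052) → (-5.66,5.22)
v2: (-1,-2.5) → rotate → (-2.61033,-0.66045) → ×s → (-3.94159,-0.99727) → (-3.94,-1.00)
v3: (4,-0.5) → rotate → (1.94663,-3.52996) → ×s → (2.93942,-5.33024) → (2.94,-5.33)
v4: (4.5,5) → rotate → (6.69012,-0.70165) → ×s → (10.10208,-1.05949) → (10.10,-1.06)
v5: (3.5,4.5) → rotate → (5.69782,-0.18653) → ×s → (8.60372,-0.28165) → (8.60,-0.28)
v6: (-3,0.5) → rotate → (-1.35885,2.72094) → ×s → (-2.05186,4.10862) → (-2.05,4.11)

Cross-section at z=16: (-5.66,5.22) (-3.94,-1.00) (2.94,-5.33) (10.10,-1.06) (8.60,-0.28) (-2.05,4.11)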